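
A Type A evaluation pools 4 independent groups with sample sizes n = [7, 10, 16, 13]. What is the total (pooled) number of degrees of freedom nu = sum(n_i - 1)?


nu = sum_i (n_i - 1)
nu = ((7 - 1) + (10 - 1) + (16 - 1) + (13 - 1))
nu = 6 + 9 + 15 + 12
nu = 42

42


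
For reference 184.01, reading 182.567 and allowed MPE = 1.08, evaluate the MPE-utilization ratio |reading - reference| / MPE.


e = indication - reference = 182.567 - 184.01 = -1.4430
|e| = 1.4430
ratio = |e| / MPE = 1.4430 / 1.08
ratio = 1.3361

1.3361


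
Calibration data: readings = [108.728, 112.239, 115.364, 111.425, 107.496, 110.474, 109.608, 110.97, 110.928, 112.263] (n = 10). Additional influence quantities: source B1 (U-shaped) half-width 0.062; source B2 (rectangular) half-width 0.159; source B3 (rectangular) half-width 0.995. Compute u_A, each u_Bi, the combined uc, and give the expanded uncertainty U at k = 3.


mean = (108.728 + 112.239 + 115.364 + 111.425 + 107.496 + 110.474 + 109.608 + 110.97 + 110.928 + 112.263) / 10 = 110.9495
s = sqrt(sum((x - mean)^2)/(n-1)) = 2.1599983
u_A = s / sqrt(n) = 2.1599983 / sqrt(10) = 0.68305144
u_B1 = 0.062 / sqrt(2) = 0.04384062
u_B2 = 0.159 / sqrt(3) = 0.091798693
u_B3 = 0.995 / sqrt(3) = 0.57446352
uc = sqrt(0.68305144^2 + 0.04384062^2 + 0.091798693^2 + 0.57446352^2) = 0.89828537
U = k * uc = 3 * 0.89828537
U = 2.6949

2.6949


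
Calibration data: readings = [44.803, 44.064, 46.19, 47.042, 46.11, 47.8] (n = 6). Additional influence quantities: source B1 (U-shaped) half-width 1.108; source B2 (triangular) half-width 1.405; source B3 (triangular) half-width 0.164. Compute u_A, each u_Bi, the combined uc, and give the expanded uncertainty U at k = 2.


mean = (44.803 + 44.064 + 46.19 + 47.042 + 46.11 + 47.8) / 6 = 46.0015
s = sqrt(sum((x - mean)^2)/(n-1)) = 1.3823788
u_A = s / sqrt(n) = 1.3823788 / sqrt(6) = 0.56435378
u_B1 = 1.108 / sqrt(2) = 0.78347431
u_B2 = 1.405 / sqrt(6) = 0.57358885
u_B3 = 0.164 / sqrt(6) = 0.06695272
uc = sqrt(0.56435378^2 + 0.78347431^2 + 0.57358885^2 + 0.06695272^2) = 1.125084
U = k * uc = 2 * 1.125084
U = 2.2502

2.2502


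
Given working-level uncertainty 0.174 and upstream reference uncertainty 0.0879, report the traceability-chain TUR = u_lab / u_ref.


TUR = u_lab / u_ref
= 0.174 / 0.0879
= 1.9795

1.9795


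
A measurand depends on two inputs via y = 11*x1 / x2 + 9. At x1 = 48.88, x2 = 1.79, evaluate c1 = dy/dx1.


y = 11*x1 / x2 + 9
dy/dx1 = 11/x2
Evaluate at x2 = 1.79: c1 = 11 / 1.79
c1 = 6.1453

6.1453


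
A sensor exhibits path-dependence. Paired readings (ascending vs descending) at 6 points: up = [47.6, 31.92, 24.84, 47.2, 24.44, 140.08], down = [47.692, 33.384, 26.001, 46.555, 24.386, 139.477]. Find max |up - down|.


|47.6 - 47.692| = 0.0920
|31.92 - 33.384| = 1.4640
|24.84 - 26.001| = 1.1610
|47.2 - 46.555| = 0.6450
|24.44 - 24.386| = 0.0540
|140.08 - 139.477| = 0.6030
hysteresis = max(diffs) = 1.4640

1.4640


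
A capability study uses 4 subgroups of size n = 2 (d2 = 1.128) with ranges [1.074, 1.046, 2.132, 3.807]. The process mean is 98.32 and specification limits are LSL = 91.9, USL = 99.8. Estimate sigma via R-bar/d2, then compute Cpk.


R_bar = (1.074 + 1.046 + 2.132 + 3.807) / 4 = 2.01475
sigma = R_bar / d2 = 2.01475 / 1.128 = 1.7861259
Cp = (USL - LSL)/(6*sigma) = (99.8 - 91.9)/(6*1.7861259) = 0.7372
Cpu = (99.8 - 98.32)/(3*1.7861259) = 0.2762
Cpl = (98.32 - 91.9)/(3*1.7861259) = 1.1981
Cpk = min(Cpu, Cpl) = 0.2762

0.2762


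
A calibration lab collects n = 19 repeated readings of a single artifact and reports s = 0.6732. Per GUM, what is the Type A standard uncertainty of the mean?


u_A = s / sqrt(n)
u_A = 0.6732 / sqrt(19)
u_A = 0.6732 / 4.3588989
u_A = 0.1544

0.1544


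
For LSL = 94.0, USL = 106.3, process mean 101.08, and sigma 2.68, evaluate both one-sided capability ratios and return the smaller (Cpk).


Cpu = (USL - mean) / (3*sigma) = (106.3 - 101.08) / (3*2.68) = 0.6493
Cpl = (mean - LSL) / (3*sigma) = (101.08 - 94.0) / (3*2.68) = 0.8806
Cpk = min(Cpu, Cpl) = 0.6493

0.6493


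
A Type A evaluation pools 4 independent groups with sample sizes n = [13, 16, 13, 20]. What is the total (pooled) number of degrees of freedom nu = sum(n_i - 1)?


nu = sum_i (n_i - 1)
nu = ((13 - 1) + (16 - 1) + (13 - 1) + (20 - 1))
nu = 12 + 15 + 12 + 19
nu = 58

58


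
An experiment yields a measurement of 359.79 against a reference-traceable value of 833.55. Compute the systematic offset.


Systematic error = measured - true
= 359.79 - 833.55
= -473.7600

-473.7600


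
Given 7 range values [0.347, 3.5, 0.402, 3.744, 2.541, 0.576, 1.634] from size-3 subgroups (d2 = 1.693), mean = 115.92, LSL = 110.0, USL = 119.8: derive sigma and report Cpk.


R_bar = (0.347 + 3.5 + 0.402 + 3.744 + 2.541 + 0.576 + 1.634) / 7 = 1.8205714
sigma = R_bar / d2 = 1.8205714 / 1.693 = 1.0753523
Cp = (USL - LSL)/(6*sigma) = (119.8 - 110.0)/(6*1.0753523) = 1.5189
Cpu = (119.8 - 115.92)/(3*1.0753523) = 1.2027
Cpl = (115.92 - 110.0)/(3*1.0753523) = 1.8351
Cpk = min(Cpu, Cpl) = 1.2027

1.2027


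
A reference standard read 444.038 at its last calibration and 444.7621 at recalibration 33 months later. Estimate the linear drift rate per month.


rate = (v2 - v1) / months
= (444.7621 - 444.038) / 33
= 0.7241 / 33
= 0.0219

0.0219


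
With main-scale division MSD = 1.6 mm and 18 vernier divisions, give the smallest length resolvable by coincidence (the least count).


LC = MSD / n_div
= 1.6 / 18
= 0.0889

0.0889


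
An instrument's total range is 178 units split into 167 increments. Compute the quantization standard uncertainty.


resolution = range / divisions
resolution = 178 / 167 = 1.0658683
u_res = resolution / (2*sqrt(3))
u_res = 1.0658683 / 3.4641016
u_res = 0.3077

0.3077


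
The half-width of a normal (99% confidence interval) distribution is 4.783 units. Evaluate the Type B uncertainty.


u_B = half_width / 2.576
u_B = 4.783 / 2.576
u_B = 1.8568

1.8568


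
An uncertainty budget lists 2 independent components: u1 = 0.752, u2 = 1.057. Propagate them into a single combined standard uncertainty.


uc = sqrt(0.752^2 + 1.057^2)
uc = sqrt(1.682753)
uc = 1.2972

1.2972


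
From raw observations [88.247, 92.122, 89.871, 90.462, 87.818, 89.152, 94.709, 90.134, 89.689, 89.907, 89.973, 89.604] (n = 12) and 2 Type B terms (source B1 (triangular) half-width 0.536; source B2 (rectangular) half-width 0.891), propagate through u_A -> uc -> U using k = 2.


mean = (88.247 + 92.122 + 89.871 + 90.462 + 87.818 + 89.152 + 94.709 + 90.134 + 89.689 + 89.907 + 89.973 + 89.604) / 12 = 90.14066667
s = sqrt(sum((x - mean)^2)/(n-1)) = 1.7965703
u_A = s / sqrt(n) = 1.7965703 / sqrt(12) = 0.51862517
u_B1 = 0.536 / sqrt(6) = 0.21882108
u_B2 = 0.891 / sqrt(3) = 0.51441909
uc = sqrt(0.51862517^2 + 0.21882108^2 + 0.51441909^2) = 0.76254949
U = k * uc = 2 * 0.76254949
U = 1.5251

1.5251


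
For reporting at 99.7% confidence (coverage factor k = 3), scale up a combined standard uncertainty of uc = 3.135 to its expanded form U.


U = k * uc
U = 3 * 3.135
U = 9.4050

9.4050


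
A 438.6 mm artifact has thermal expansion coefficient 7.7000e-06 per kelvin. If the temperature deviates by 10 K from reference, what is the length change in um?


dL = L * alpha * dT
= 438.6 * 7.7000e-06 * 10
= 0.0337722 mm
dL_um = 0.0337722 * 1000 = 33.7722 um

33.7722


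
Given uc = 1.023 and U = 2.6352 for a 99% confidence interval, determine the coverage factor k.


k = U / uc
k = 2.6352 / 1.023
k = 2.576

2.576


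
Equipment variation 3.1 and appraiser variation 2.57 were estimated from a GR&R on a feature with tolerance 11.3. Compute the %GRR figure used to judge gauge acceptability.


GRR = sqrt(EV^2 + AV^2) = sqrt(3.1^2 + 2.57^2) = 4.0267729
%GRR = GRR / tol * 100 = 4.0267729 / 11.3 * 100
%GRR = 35.6352

35.6352


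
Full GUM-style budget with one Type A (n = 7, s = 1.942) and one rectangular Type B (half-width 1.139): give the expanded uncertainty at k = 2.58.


u_A = s / sqrt(n) = 1.942 / sqrt(7) = 0.73400701
u_B = half_width / sqrt(3) = 1.139 / sqrt(3) = 0.65760196
uc = sqrt(u_A^2 + u_B^2) = sqrt(0.73400701^2 + 0.65760196^2) = 0.98549816
U = k * uc = 2.58 * 0.98549816
U = 2.5426

2.5426


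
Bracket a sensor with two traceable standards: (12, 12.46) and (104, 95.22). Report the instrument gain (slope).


slope = (y2 - y1) / (x2 - x1)
= (95.22 - 12.46) / (104 - 12)
= 82.7600 / 92
= 0.8996

0.8996


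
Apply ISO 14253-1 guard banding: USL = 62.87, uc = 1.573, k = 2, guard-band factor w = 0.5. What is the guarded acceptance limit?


U = k * uc = 2 * 1.573 = 3.146
guard band g = w * U = 0.5 * 3.146 = 1.573
AL = USL - g = 62.87 - 1.573
AL = 61.2970

61.2970


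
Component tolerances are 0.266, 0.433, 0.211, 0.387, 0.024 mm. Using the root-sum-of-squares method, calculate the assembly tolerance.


RSS = sqrt(0.266^2 + 0.433^2 + 0.211^2 + 0.387^2 + 0.024^2)
= sqrt(0.453111)
= 0.6731

0.6731


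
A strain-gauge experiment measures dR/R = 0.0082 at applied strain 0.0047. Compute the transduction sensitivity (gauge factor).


GF = (dR/R) / epsilon
= 0.0082 / 0.0047
= 1.7447

1.7447


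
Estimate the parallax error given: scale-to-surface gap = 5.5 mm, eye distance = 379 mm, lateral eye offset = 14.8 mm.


error = h * offset / d
= 5.5 * 14.8 / 379
= 0.2148

0.2148


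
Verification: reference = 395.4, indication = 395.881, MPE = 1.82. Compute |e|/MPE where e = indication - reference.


e = indication - reference = 395.881 - 395.4 = 0.4810
|e| = 0.4810
ratio = |e| / MPE = 0.4810 / 1.82
ratio = 0.2643

0.2643


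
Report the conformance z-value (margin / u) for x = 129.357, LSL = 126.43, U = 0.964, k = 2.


u = U / k = 0.964 / 2 = 0.482
margin = |LSL - x| = |126.43 - 129.357| = 2.927
z = margin / u = 2.927 / 0.482
z = 6.0726

6.0726


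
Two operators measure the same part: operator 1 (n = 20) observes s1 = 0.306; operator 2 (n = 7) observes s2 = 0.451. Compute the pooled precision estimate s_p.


s_p = sqrt(((n1-1)*s1^2 + (n2-1)*s2^2) / (n1+n2-2))
numerator = (20-1)*0.306^2 + (7-1)*0.451^2 = 1.779084 + 1.220406 = 2.99949
denominator = 20 + 7 - 2 = 25
s_p^2 = 2.99949 / 25 = 0.1199796
s_p = sqrt(0.1199796) = 0.3464

0.3464


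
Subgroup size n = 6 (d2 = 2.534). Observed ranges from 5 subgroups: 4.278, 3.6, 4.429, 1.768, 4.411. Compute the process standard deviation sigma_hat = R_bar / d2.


R_bar = (4.278 + 3.6 + 4.429 + 1.768 + 4.411) / 5
R_bar = 18.486 / 5 = 3.6972
sigma_hat = R_bar / d2 = 3.6972 / 2.534 = 1.4590

1.4590


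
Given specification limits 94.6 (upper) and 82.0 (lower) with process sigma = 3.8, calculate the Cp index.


Cp = (USL - LSL) / (6 * sigma)
= (94.6 - 82.0) / (6 * 3.8)
= 12.6000 / 22.8000
= 0.5526

0.5526


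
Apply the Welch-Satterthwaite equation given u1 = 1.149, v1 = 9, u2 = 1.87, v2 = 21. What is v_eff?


uc = sqrt(u1^2 + u2^2) = sqrt(1.149^2 + 1.87^2) = 2.1947895
v_eff = uc^4 / (u1^4/v1 + u2^4/v2)
= 2.1947895^4 / (1.149^4/9 + 1.87^4/21)
= 23.204462 / 0.77595942
v_eff = 29.9042

29.9042


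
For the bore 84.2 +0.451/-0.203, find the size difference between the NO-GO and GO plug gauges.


GO = nominal - lower_tol (smallest hole = maximum material condition)
GO = 84.2 - 0.203 = 83.997
NO-GO = nominal + upper_tol (largest hole = least material condition)
NO-GO = 84.2 + 0.451 = 84.651
spread = NO-GO - GO = 84.651 - 83.997 = 0.6540

0.6540


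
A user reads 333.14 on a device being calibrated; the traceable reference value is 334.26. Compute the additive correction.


Correction = standard - reading
= 334.26 - 333.14
= 1.1200

1.1200


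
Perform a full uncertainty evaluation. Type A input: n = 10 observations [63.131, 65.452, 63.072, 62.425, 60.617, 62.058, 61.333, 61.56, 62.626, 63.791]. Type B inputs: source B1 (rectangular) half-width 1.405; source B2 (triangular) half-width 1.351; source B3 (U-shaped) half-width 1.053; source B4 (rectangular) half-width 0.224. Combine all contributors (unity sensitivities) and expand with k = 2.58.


mean = (63.131 + 65.452 + 63.072 + 62.425 + 60.617 + 62.058 + 61.333 + 61.56 + 62.626 + 63.791) / 10 = 62.6065
s = sqrt(sum((x - mean)^2)/(n-1)) = 1.374407
u_A = s / sqrt(n) = 1.374407 / sqrt(10) = 0.43462566
u_B1 = 1.405 / sqrt(3) = 0.81117713
u_B2 = 1.351 / sqrt(6) = 0.55154344
u_B3 = 1.053 / sqrt(2) = 0.74458344
u_B4 = 0.224 / sqrt(3) = 0.12932646
uc = sqrt(0.43462566^2 + 0.81117713^2 + 0.55154344^2 + 0.74458344^2 + 0.12932646^2) = 1.3123406
U = k * uc = 2.58 * 1.3123406
U = 3.3858

3.3858


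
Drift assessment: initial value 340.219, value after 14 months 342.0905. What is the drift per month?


rate = (v2 - v1) / months
= (342.0905 - 340.219) / 14
= 1.8715 / 14
= 0.1337

0.1337


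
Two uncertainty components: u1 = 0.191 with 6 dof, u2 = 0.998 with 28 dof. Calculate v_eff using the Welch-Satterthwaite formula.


uc = sqrt(u1^2 + u2^2) = sqrt(0.191^2 + 0.998^2) = 1.0161127
v_eff = uc^4 / (u1^4/v1 + u2^4/v2)
= 1.0161127^4 / (0.191^4/6 + 0.998^4/28)
= 1.0660253 / 0.035651238
v_eff = 29.9015

29.9015


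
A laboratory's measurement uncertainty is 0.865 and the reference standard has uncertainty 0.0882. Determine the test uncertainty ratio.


TUR = u_lab / u_ref
= 0.865 / 0.0882
= 9.8073

9.8073


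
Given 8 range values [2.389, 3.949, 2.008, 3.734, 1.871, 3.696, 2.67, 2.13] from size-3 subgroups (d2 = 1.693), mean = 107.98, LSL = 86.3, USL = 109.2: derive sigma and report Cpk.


R_bar = (2.389 + 3.949 + 2.008 + 3.734 + 1.871 + 3.696 + 2.67 + 2.13) / 8 = 2.805875
sigma = R_bar / d2 = 2.805875 / 1.693 = 1.657339
Cp = (USL - LSL)/(6*sigma) = (109.2 - 86.3)/(6*1.657339) = 2.3029
Cpu = (109.2 - 107.98)/(3*1.657339) = 0.2454
Cpl = (107.98 - 86.3)/(3*1.657339) = 4.3604
Cpk = min(Cpu, Cpl) = 0.2454

0.2454


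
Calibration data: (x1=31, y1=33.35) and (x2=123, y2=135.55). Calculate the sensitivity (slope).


slope = (y2 - y1) / (x2 - x1)
= (135.55 - 33.35) / (123 - 31)
= 102.2000 / 92
= 1.1109

1.1109


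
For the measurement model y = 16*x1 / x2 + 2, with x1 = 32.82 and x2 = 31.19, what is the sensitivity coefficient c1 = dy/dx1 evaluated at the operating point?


y = 16*x1 / x2 + 2
dy/dx1 = 16/x2
Evaluate at x2 = 31.19: c1 = 16 / 31.19
c1 = 0.5130

0.5130


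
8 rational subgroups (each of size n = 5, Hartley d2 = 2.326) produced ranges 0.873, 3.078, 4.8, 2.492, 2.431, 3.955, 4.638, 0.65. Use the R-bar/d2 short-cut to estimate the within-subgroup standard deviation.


R_bar = (0.873 + 3.078 + 4.8 + 2.492 + 2.431 + 3.955 + 4.638 + 0.65) / 8
R_bar = 22.917 / 8 = 2.864625
sigma_hat = R_bar / d2 = 2.864625 / 2.326 = 1.2316

1.2316


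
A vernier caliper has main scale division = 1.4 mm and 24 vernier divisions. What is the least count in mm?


LC = MSD / n_div
= 1.4 / 24
= 0.0583

0.0583


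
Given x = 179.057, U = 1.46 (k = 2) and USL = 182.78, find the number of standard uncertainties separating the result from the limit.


u = U / k = 1.46 / 2 = 0.73
margin = |USL - x| = |182.78 - 179.057| = 3.723
z = margin / u = 3.723 / 0.73
z = 5.1000

5.1000


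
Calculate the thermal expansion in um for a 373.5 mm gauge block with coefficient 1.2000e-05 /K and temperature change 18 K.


dL = L * alpha * dT
= 373.5 * 1.2000e-05 * 18
= 0.0806760 mm
dL_um = 0.0806760 * 1000 = 80.6760 um

80.6760


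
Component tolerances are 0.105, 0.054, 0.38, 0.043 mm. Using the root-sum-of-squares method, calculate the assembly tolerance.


RSS = sqrt(0.105^2 + 0.054^2 + 0.38^2 + 0.043^2)
= sqrt(0.16019)
= 0.4002

0.4002


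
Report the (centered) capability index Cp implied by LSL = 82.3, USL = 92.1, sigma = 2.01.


Cp = (USL - LSL) / (6 * sigma)
= (92.1 - 82.3) / (6 * 2.01)
= 9.8000 / 12.0600
= 0.8126

0.8126


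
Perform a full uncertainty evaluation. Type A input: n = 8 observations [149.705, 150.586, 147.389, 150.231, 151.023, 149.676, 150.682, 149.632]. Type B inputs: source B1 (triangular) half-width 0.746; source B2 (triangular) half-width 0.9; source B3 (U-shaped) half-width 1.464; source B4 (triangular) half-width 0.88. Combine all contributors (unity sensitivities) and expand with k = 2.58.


mean = (149.705 + 150.586 + 147.389 + 150.231 + 151.023 + 149.676 + 150.682 + 149.632) / 8 = 149.8655
s = sqrt(sum((x - mean)^2)/(n-1)) = 1.1281106
u_A = s / sqrt(n) = 1.1281106 / sqrt(8) = 0.39884733
u_B1 = 0.746 / sqrt(6) = 0.30455322
u_B2 = 0.9 / sqrt(6) = 0.36742346
u_B3 = 1.464 / sqrt(2) = 1.0352043
u_B4 = 0.88 / sqrt(6) = 0.3592585
uc = sqrt(0.39884733^2 + 0.30455322^2 + 0.36742346^2 + 1.0352043^2 + 0.3592585^2) = 1.2599788
U = k * uc = 2.58 * 1.2599788
U = 3.2507

3.2507


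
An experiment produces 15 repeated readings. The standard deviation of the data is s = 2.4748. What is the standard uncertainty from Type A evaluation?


u_A = s / sqrt(n)
u_A = 2.4748 / sqrt(15)
u_A = 2.4748 / 3.8729833
u_A = 0.6390

0.6390


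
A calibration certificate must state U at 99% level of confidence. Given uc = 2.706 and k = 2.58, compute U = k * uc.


U = k * uc
U = 2.58 * 2.706
U = 6.9815

6.9815


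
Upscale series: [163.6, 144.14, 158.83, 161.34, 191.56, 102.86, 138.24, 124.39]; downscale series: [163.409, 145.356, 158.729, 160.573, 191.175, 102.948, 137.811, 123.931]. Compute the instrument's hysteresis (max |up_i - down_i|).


|163.6 - 163.409| = 0.1910
|144.14 - 145.356| = 1.2160
|158.83 - 158.729| = 0.1010
|161.34 - 160.573| = 0.7670
|191.56 - 191.175| = 0.3850
|102.86 - 102.948| = 0.0880
|138.24 - 137.811| = 0.4290
|124.39 - 123.931| = 0.4590
hysteresis = max(diffs) = 1.2160

1.2160


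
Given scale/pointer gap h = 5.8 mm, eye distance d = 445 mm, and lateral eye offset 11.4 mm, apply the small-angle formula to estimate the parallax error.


error = h * offset / d
= 5.8 * 11.4 / 445
= 0.1486

0.1486


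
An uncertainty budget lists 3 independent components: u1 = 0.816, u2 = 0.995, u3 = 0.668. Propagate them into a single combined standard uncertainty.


uc = sqrt(0.816^2 + 0.995^2 + 0.668^2)
uc = sqrt(2.102105)
uc = 1.4499

1.4499


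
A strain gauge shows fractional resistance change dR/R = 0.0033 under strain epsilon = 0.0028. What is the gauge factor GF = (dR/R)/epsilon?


GF = (dR/R) / epsilon
= 0.0033 / 0.0028
= 1.1786

1.1786


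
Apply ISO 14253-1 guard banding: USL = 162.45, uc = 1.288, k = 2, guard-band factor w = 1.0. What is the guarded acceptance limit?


U = k * uc = 2 * 1.288 = 2.576
guard band g = w * U = 1.0 * 2.576 = 2.576
AL = USL - g = 162.45 - 2.576
AL = 159.8740

159.8740


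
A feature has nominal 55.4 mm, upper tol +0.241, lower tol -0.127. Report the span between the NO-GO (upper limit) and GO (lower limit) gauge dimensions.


GO = nominal - lower_tol (smallest hole = maximum material condition)
GO = 55.4 - 0.127 = 55.273
NO-GO = nominal + upper_tol (largest hole = least material condition)
NO-GO = 55.4 + 0.241 = 55.641
spread = NO-GO - GO = 55.641 - 55.273 = 0.3680

0.3680


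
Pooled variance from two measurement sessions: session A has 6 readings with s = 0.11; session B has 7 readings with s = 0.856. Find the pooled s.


s_p = sqrt(((n1-1)*s1^2 + (n2-1)*s2^2) / (n1+n2-2))
numerator = (6-1)*0.11^2 + (7-1)*0.856^2 = 0.0605 + 4.396416 = 4.456916
denominator = 6 + 7 - 2 = 11
s_p^2 = 4.456916 / 11 = 0.40517418
s_p = sqrt(0.40517418) = 0.6365

0.6365


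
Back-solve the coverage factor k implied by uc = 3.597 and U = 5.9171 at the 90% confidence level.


k = U / uc
k = 5.9171 / 3.597
k = 1.645

1.645


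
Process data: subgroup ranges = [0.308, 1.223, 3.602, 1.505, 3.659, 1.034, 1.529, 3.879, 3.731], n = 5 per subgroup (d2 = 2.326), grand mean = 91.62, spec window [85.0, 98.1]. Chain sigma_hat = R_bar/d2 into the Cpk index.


R_bar = (0.308 + 1.223 + 3.602 + 1.505 + 3.659 + 1.034 + 1.529 + 3.879 + 3.731) / 9 = 2.2744444
sigma = R_bar / d2 = 2.2744444 / 2.326 = 0.97783508
Cp = (USL - LSL)/(6*sigma) = (98.1 - 85.0)/(6*0.97783508) = 2.2328
Cpu = (98.1 - 91.62)/(3*0.97783508) = 2.2090
Cpl = (91.62 - 85.0)/(3*0.97783508) = 2.2567
Cpk = min(Cpu, Cpl) = 2.2090

2.2090


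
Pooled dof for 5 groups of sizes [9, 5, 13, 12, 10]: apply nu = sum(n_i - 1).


nu = sum_i (n_i - 1)
nu = ((9 - 1) + (5 - 1) + (13 - 1) + (12 - 1) + (10 - 1))
nu = 8 + 4 + 12 + 11 + 9
nu = 44

44


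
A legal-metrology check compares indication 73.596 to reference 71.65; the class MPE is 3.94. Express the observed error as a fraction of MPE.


e = indication - reference = 73.596 - 71.65 = 1.9460
|e| = 1.9460
ratio = |e| / MPE = 1.9460 / 3.94
ratio = 0.4939

0.4939


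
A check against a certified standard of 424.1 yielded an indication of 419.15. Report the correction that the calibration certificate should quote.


Correction = standard - reading
= 424.1 - 419.15
= 4.9500

4.9500


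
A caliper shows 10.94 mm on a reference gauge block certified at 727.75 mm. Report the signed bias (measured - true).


Systematic error = measured - true
= 10.94 - 727.75
= -716.8100

-716.8100


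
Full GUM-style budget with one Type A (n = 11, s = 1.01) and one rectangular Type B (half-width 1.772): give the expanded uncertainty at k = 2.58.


u_A = s / sqrt(n) = 1.01 / sqrt(11) = 0.30452646
u_B = half_width / sqrt(3) = 1.772 / sqrt(3) = 1.0230647
uc = sqrt(u_A^2 + u_B^2) = sqrt(0.30452646^2 + 1.0230647^2) = 1.0674258
U = k * uc = 2.58 * 1.0674258
U = 2.7540

2.7540


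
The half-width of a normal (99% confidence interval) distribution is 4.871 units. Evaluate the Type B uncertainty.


u_B = half_width / 2.576
u_B = 4.871 / 2.576
u_B = 1.8909

1.8909


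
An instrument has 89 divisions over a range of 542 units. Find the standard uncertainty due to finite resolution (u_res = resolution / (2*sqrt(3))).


resolution = range / divisions
resolution = 542 / 89 = 6.0898876
u_res = resolution / (2*sqrt(3))
u_res = 6.0898876 / 3.4641016
u_res = 1.7580

1.7580


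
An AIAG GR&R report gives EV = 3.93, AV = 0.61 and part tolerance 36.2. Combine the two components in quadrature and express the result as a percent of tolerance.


GRR = sqrt(EV^2 + AV^2) = sqrt(3.93^2 + 0.61^2) = 3.9770592
%GRR = GRR / tol * 100 = 3.9770592 / 36.2 * 100
%GRR = 10.9864

10.9864


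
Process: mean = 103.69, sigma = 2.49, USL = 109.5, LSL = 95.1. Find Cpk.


Cpu = (USL - mean) / (3*sigma) = (109.5 - 103.69) / (3*2.49) = 0.7778
Cpl = (mean - LSL) / (3*sigma) = (103.69 - 95.1) / (3*2.49) = 1.1499
Cpk = min(Cpu, Cpl) = 0.7778

0.7778


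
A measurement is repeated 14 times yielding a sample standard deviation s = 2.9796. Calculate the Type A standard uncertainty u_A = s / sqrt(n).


u_A = s / sqrt(n)
u_A = 2.9796 / sqrt(14)
u_A = 2.9796 / 3.7416574
u_A = 0.7963

0.7963


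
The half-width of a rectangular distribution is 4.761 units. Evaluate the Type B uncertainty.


u_B = half_width / sqrt(3)
u_B = 4.761 / 1.7320508
u_B = 2.7488

2.7488


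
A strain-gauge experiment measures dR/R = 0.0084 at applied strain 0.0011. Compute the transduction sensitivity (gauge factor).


GF = (dR/R) / epsilon
= 0.0084 / 0.0011
= 7.6364

7.6364


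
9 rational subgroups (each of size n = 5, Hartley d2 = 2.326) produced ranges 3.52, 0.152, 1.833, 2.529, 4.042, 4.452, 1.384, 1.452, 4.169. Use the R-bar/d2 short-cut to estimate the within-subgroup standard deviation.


R_bar = (3.52 + 0.152 + 1.833 + 2.529 + 4.042 + 4.452 + 1.384 + 1.452 + 4.169) / 9
R_bar = 23.533 / 9 = 2.6147778
sigma_hat = R_bar / d2 = 2.6147778 / 2.326 = 1.1242

1.1242


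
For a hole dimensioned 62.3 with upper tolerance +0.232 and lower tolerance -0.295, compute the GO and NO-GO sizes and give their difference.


GO = nominal - lower_tol (smallest hole = maximum material condition)
GO = 62.3 - 0.295 = 62.005
NO-GO = nominal + upper_tol (largest hole = least material condition)
NO-GO = 62.3 + 0.232 = 62.532
spread = NO-GO - GO = 62.532 - 62.005 = 0.5270

0.5270


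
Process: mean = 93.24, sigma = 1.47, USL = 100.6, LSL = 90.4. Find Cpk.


Cpu = (USL - mean) / (3*sigma) = (100.6 - 93.24) / (3*1.47) = 1.6689
Cpl = (mean - LSL) / (3*sigma) = (93.24 - 90.4) / (3*1.47) = 0.6440
Cpk = min(Cpu, Cpl) = 0.6440

0.6440


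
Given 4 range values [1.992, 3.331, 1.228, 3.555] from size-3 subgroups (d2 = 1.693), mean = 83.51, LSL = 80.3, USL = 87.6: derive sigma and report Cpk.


R_bar = (1.992 + 3.331 + 1.228 + 3.555) / 4 = 2.5265
sigma = R_bar / d2 = 2.5265 / 1.693 = 1.4923213
Cp = (USL - LSL)/(6*sigma) = (87.6 - 80.3)/(6*1.4923213) = 0.8153
Cpu = (87.6 - 83.51)/(3*1.4923213) = 0.9136
Cpl = (83.51 - 80.3)/(3*1.4923213) = 0.7170
Cpk = min(Cpu, Cpl) = 0.7170

0.7170


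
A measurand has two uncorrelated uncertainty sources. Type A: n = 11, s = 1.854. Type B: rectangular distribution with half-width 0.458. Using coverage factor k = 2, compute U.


u_A = s / sqrt(n) = 1.854 / sqrt(11) = 0.55900203
u_B = half_width / sqrt(3) = 0.458 / sqrt(3) = 0.26442642
uc = sqrt(u_A^2 + u_B^2) = sqrt(0.55900203^2 + 0.26442642^2) = 0.61838871
U = k * uc = 2 * 0.61838871
U = 1.2368

1.2368


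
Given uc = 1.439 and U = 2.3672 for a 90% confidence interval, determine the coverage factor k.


k = U / uc
k = 2.3672 / 1.439
k = 1.645

1.645


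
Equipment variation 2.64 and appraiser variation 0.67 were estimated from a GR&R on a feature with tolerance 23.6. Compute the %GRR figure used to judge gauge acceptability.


GRR = sqrt(EV^2 + AV^2) = sqrt(2.64^2 + 0.67^2) = 2.7236923
%GRR = GRR / tol * 100 = 2.7236923 / 23.6 * 100
%GRR = 11.5411

11.5411


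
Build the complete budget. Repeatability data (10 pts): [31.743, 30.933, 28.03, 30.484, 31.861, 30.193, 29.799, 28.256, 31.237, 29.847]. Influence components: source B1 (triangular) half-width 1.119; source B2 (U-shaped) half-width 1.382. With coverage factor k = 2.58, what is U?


mean = (31.743 + 30.933 + 28.03 + 30.484 + 31.861 + 30.193 + 29.799 + 28.256 + 31.237 + 29.847) / 10 = 30.2383
s = sqrt(sum((x - mean)^2)/(n-1)) = 1.3162198
u_A = s / sqrt(n) = 1.3162198 / sqrt(10) = 0.41622525
u_B1 = 1.119 / sqrt(6) = 0.45682984
u_B2 = 1.382 / sqrt(2) = 0.97722157
uc = sqrt(0.41622525^2 + 0.45682984^2 + 0.97722157^2) = 1.1562435
U = k * uc = 2.58 * 1.1562435
U = 2.9831

2.9831


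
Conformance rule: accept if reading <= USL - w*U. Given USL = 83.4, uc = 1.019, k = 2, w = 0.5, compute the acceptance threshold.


U = k * uc = 2 * 1.019 = 2.038
guard band g = w * U = 0.5 * 2.038 = 1.019
AL = USL - g = 83.4 - 1.019
AL = 82.3810

82.3810


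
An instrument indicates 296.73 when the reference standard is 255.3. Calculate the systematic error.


Systematic error = measured - true
= 296.73 - 255.3
= 41.4300

41.4300


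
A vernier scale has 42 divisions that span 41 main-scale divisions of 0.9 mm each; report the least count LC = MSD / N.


LC = MSD / n_div
= 0.9 / 42
= 0.0214

0.0214


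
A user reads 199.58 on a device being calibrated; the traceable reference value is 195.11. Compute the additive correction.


Correction = standard - reading
= 195.11 - 199.58
= -4.4700

-4.4700


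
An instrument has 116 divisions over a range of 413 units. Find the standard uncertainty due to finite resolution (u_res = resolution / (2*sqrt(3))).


resolution = range / divisions
resolution = 413 / 116 = 3.5603448
u_res = resolution / (2*sqrt(3))
u_res = 3.5603448 / 3.4641016
u_res = 1.0278

1.0278


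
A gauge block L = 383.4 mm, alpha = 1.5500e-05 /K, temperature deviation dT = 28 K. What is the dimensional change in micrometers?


dL = L * alpha * dT
= 383.4 * 1.5500e-05 * 28
= 0.1663956 mm
dL_um = 0.1663956 * 1000 = 166.3956 um

166.3956


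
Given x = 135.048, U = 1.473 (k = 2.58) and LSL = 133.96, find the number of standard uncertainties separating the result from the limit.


u = U / k = 1.473 / 2.58 = 0.57093023
margin = |LSL - x| = |133.96 - 135.048| = 1.088
z = margin / u = 1.088 / 0.57093023
z = 1.9057

1.9057


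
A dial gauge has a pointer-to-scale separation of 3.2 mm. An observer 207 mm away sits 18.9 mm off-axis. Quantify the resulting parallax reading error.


error = h * offset / d
= 3.2 * 18.9 / 207
= 0.2922

0.2922


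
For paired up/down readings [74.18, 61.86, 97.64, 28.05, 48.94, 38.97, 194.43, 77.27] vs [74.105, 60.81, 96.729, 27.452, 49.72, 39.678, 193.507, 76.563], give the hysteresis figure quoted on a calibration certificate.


|74.18 - 74.105| = 0.0750
|61.86 - 60.81| = 1.0500
|97.64 - 96.729| = 0.9110
|28.05 - 27.452| = 0.5980
|48.94 - 49.72| = 0.7800
|38.97 - 39.678| = 0.7080
|194.43 - 193.507| = 0.9230
|77.27 - 76.563| = 0.7070
hysteresis = max(diffs) = 1.0500

1.0500


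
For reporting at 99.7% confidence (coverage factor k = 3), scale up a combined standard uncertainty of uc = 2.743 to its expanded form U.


U = k * uc
U = 3 * 2.743
U = 8.2290

8.2290


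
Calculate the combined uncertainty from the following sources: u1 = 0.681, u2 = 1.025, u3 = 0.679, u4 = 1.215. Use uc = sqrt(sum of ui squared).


uc = sqrt(0.681^2 + 1.025^2 + 0.679^2 + 1.215^2)
uc = sqrt(3.451652)
uc = 1.8579

1.8579


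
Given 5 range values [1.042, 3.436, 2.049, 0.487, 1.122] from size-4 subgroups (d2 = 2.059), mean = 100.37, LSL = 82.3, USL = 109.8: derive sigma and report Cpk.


R_bar = (1.042 + 3.436 + 2.049 + 0.487 + 1.122) / 5 = 1.6272
sigma = R_bar / d2 = 1.6272 / 2.059 = 0.79028655
Cp = (USL - LSL)/(6*sigma) = (109.8 - 82.3)/(6*0.79028655) = 5.7996
Cpu = (109.8 - 100.37)/(3*0.79028655) = 3.9775
Cpl = (100.37 - 82.3)/(3*0.79028655) = 7.6217
Cpk = min(Cpu, Cpl) = 3.9775

3.9775


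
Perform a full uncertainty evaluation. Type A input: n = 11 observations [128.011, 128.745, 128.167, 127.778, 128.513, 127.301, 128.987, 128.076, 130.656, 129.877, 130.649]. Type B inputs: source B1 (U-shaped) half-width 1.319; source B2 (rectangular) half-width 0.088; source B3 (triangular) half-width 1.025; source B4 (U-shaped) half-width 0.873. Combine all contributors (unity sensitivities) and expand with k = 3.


mean = (128.011 + 128.745 + 128.167 + 127.778 + 128.513 + 127.301 + 128.987 + 128.076 + 130.656 + 129.877 + 130.649) / 11 = 128.7963636
s = sqrt(sum((x - mean)^2)/(n-1)) = 1.1394101
u_A = s / sqrt(n) = 1.1394101 / sqrt(11) = 0.34354507
u_B1 = 1.319 / sqrt(2) = 0.93267384
u_B2 = 0.088 / sqrt(3) = 0.050806824
u_B3 = 1.025 / sqrt(6) = 0.4184545
u_B4 = 0.873 / sqrt(2) = 0.61730422
uc = sqrt(0.34354507^2 + 0.93267384^2 + 0.050806824^2 + 0.4184545^2 + 0.61730422^2) = 1.2436453
U = k * uc = 3 * 1.2436453
U = 3.7309

3.7309


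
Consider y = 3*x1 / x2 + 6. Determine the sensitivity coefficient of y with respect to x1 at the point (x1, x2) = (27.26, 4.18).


y = 3*x1 / x2 + 6
dy/dx1 = 3/x2
Evaluate at x2 = 4.18: c1 = 3 / 4.18
c1 = 0.7177

0.7177


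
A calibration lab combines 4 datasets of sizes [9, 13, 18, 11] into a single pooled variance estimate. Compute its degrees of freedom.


nu = sum_i (n_i - 1)
nu = ((9 - 1) + (13 - 1) + (18 - 1) + (11 - 1))
nu = 8 + 12 + 17 + 10
nu = 47

47


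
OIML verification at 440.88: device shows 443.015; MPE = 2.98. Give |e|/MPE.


e = indication - reference = 443.015 - 440.88 = 2.1350
|e| = 2.1350
ratio = |e| / MPE = 2.1350 / 2.98
ratio = 0.7164

0.7164


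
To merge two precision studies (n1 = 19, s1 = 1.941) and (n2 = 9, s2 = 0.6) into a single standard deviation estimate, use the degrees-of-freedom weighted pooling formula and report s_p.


s_p = sqrt(((n1-1)*s1^2 + (n2-1)*s2^2) / (n1+n2-2))
numerator = (19-1)*1.941^2 + (9-1)*0.6^2 = 67.814658 + 2.88 = 70.694658
denominator = 19 + 9 - 2 = 26
s_p^2 = 70.694658 / 26 = 2.7190253
s_p = sqrt(2.7190253) = 1.6489

1.6489


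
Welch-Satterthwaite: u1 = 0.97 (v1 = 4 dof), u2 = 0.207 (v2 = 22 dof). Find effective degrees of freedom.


uc = sqrt(u1^2 + u2^2) = sqrt(0.97^2 + 0.207^2) = 0.99184122
v_eff = uc^4 / (u1^4/v1 + u2^4/v2)
= 0.99184122^4 / (0.97^4/4 + 0.207^4/22)
= 0.96776211 / 0.22140666
v_eff = 4.3710

4.3710


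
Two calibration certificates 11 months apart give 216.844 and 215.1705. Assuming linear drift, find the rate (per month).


rate = (v2 - v1) / months
= (215.1705 - 216.844) / 11
= -1.6735 / 11
= -0.1521

-0.1521


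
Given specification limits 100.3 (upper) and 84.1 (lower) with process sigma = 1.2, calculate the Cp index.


Cp = (USL - LSL) / (6 * sigma)
= (100.3 - 84.1) / (6 * 1.2)
= 16.2000 / 7.2000
= 2.2500

2.2500


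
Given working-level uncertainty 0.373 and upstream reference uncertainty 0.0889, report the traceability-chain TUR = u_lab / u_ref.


TUR = u_lab / u_ref
= 0.373 / 0.0889
= 4.1957

4.1957


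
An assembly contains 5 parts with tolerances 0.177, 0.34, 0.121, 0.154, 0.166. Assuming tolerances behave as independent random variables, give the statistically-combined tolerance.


RSS = sqrt(0.177^2 + 0.34^2 + 0.121^2 + 0.154^2 + 0.166^2)
= sqrt(0.212842)
= 0.4613

0.4613


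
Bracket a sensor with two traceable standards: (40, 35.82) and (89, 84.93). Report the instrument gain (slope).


slope = (y2 - y1) / (x2 - x1)
= (84.93 - 35.82) / (89 - 40)
= 49.1100 / 49
= 1.0022

1.0022


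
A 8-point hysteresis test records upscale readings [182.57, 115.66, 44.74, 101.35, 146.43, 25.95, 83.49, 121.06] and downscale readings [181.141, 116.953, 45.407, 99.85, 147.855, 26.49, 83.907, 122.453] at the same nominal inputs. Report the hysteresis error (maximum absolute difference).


|182.57 - 181.141| = 1.4290
|115.66 - 116.953| = 1.2930
|44.74 - 45.407| = 0.6670
|101.35 - 99.85| = 1.5000
|146.43 - 147.855| = 1.4250
|25.95 - 26.49| = 0.5400
|83.49 - 83.907| = 0.4170
|121.06 - 122.453| = 1.3930
hysteresis = max(diffs) = 1.5000

1.5000


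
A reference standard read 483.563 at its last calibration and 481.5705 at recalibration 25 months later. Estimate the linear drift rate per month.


rate = (v2 - v1) / months
= (481.5705 - 483.563) / 25
= -1.9925 / 25
= -0.0797

-0.0797


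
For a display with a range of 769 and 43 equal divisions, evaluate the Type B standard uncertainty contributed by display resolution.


resolution = range / divisions
resolution = 769 / 43 = 17.883721
u_res = resolution / (2*sqrt(3))
u_res = 17.883721 / 3.4641016
u_res = 5.1626

5.1626


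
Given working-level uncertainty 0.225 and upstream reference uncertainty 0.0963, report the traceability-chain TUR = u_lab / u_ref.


TUR = u_lab / u_ref
= 0.225 / 0.0963
= 2.3364

2.3364


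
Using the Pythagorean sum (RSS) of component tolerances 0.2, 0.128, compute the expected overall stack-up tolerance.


RSS = sqrt(0.2^2 + 0.128^2)
= sqrt(0.056384)
= 0.2375

0.2375


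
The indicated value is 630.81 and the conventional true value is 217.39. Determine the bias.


Systematic error = measured - true
= 630.81 - 217.39
= 413.4200

413.4200


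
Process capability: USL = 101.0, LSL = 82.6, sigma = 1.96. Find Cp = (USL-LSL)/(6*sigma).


Cp = (USL - LSL) / (6 * sigma)
= (101.0 - 82.6) / (6 * 1.96)
= 18.4000 / 11.7600
= 1.5646

1.5646


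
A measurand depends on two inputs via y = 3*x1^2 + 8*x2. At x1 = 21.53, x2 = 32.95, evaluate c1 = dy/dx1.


y = 3*x1^2 + 8*x2
dy/dx1 = 2*3*x1
Evaluate at x1 = 21.53: c1 = 6 * 21.53
c1 = 129.1800

129.1800


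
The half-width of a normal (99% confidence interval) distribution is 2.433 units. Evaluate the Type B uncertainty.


u_B = half_width / 2.576
u_B = 2.433 / 2.576
u_B = 0.9445

0.9445


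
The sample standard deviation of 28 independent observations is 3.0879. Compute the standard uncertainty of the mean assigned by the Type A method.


u_A = s / sqrt(n)
u_A = 3.0879 / sqrt(28)
u_A = 3.0879 / 5.2915026
u_A = 0.5836

0.5836


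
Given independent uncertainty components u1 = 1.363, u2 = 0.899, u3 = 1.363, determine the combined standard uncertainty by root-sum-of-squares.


uc = sqrt(1.363^2 + 0.899^2 + 1.363^2)
uc = sqrt(4.523739)
uc = 2.1269

2.1269


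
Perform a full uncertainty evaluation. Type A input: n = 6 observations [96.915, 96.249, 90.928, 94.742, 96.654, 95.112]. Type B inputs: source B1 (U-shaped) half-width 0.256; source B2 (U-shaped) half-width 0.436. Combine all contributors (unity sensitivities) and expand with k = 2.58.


mean = (96.915 + 96.249 + 90.928 + 94.742 + 96.654 + 95.112) / 6 = 95.1
s = sqrt(sum((x - mean)^2)/(n-1)) = 2.2164491
u_A = s / sqrt(n) = 2.2164491 / sqrt(6) = 0.90486156
u_B1 = 0.256 / sqrt(2) = 0.18101934
u_B2 = 0.436 / sqrt(2) = 0.30829856
uc = sqrt(0.90486156^2 + 0.18101934^2 + 0.30829856^2) = 0.9729288
U = k * uc = 2.58 * 0.9729288
U = 2.5102

2.5102


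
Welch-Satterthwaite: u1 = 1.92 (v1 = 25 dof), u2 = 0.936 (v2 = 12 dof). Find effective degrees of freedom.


uc = sqrt(u1^2 + u2^2) = sqrt(1.92^2 + 0.936^2) = 2.136
v_eff = uc^4 / (u1^4/v1 + u2^4/v2)
= 2.136^4 / (1.92^4/25 + 0.936^4/12)
= 20.81637 / 0.60754382
v_eff = 34.2632

34.2632


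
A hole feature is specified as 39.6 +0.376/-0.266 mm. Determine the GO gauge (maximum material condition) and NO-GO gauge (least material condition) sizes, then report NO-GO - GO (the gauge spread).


GO = nominal - lower_tol (smallest hole = maximum material condition)
GO = 39.6 - 0.266 = 39.334
NO-GO = nominal + upper_tol (largest hole = least material condition)
NO-GO = 39.6 + 0.376 = 39.976
spread = NO-GO - GO = 39.976 - 39.334 = 0.6420

0.6420


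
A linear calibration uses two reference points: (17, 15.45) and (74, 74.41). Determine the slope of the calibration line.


slope = (y2 - y1) / (x2 - x1)
= (74.41 - 15.45) / (74 - 17)
= 58.9600 / 57
= 1.0344

1.0344


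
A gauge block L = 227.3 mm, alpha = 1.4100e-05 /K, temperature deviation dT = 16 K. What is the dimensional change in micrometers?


dL = L * alpha * dT
= 227.3 * 1.4100e-05 * 16
= 0.0512789 mm
dL_um = 0.0512789 * 1000 = 51.2789 um

51.2789


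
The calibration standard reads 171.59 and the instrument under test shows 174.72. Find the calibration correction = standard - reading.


Correction = standard - reading
= 171.59 - 174.72
= -3.1300

-3.1300


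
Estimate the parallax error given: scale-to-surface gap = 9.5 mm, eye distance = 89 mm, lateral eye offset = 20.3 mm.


error = h * offset / d
= 9.5 * 20.3 / 89
= 2.1669

2.1669


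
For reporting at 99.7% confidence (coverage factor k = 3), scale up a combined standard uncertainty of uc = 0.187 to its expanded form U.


U = k * uc
U = 3 * 0.187
U = 0.5610

0.5610


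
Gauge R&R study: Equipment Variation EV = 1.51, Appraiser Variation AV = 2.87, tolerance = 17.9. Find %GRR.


GRR = sqrt(EV^2 + AV^2) = sqrt(1.51^2 + 2.87^2) = 3.2429924
%GRR = GRR / tol * 100 = 3.2429924 / 17.9 * 100
%GRR = 18.1173

18.1173


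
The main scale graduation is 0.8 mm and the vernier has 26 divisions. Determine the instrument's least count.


LC = MSD / n_div
= 0.8 / 26
= 0.0308

0.0308


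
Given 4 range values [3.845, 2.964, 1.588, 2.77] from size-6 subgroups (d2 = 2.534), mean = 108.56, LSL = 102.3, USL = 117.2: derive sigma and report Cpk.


R_bar = (3.845 + 2.964 + 1.588 + 2.77) / 4 = 2.79175
sigma = R_bar / d2 = 2.79175 / 2.534 = 1.1017167
Cp = (USL - LSL)/(6*sigma) = (117.2 - 102.3)/(6*1.1017167) = 2.2541
Cpu = (117.2 - 108.56)/(3*1.1017167) = 2.6141
Cpl = (108.56 - 102.3)/(3*1.1017167) = 1.8940
Cpk = min(Cpu, Cpl) = 1.8940

1.8940


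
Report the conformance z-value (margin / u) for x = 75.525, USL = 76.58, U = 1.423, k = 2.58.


u = U / k = 1.423 / 2.58 = 0.55155039
margin = |USL - x| = |76.58 - 75.525| = 1.055
z = margin / u = 1.055 / 0.55155039
z = 1.9128

1.9128


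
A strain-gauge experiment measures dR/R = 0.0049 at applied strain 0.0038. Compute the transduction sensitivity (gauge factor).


GF = (dR/R) / epsilon
= 0.0049 / 0.0038
= 1.2895

1.2895


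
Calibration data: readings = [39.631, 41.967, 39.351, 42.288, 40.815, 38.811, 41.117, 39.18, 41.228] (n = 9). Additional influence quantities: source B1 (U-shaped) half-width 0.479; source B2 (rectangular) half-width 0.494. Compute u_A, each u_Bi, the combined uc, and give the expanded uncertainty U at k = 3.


mean = (39.631 + 41.967 + 39.351 + 42.288 + 40.815 + 38.811 + 41.117 + 39.18 + 41.228) / 9 = 40.48755556
s = sqrt(sum((x - mean)^2)/(n-1)) = 1.2761279
u_A = s / sqrt(n) = 1.2761279 / sqrt(9) = 0.42537597
u_B1 = 0.479 / sqrt(2) = 0.33870415
u_B2 = 0.494 / sqrt(3) = 0.28521103
uc = sqrt(0.42537597^2 + 0.33870415^2 + 0.28521103^2) = 0.61401185
U = k * uc = 3 * 0.61401185
U = 1.8420

1.8420
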